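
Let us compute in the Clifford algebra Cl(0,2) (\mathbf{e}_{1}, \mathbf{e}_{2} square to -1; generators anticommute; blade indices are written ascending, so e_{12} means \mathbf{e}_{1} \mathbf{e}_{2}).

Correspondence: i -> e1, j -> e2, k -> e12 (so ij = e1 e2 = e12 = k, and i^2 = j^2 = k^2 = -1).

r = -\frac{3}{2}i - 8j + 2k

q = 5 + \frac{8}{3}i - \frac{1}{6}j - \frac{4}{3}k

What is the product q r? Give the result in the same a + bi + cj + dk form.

In blades: q = 5 + \frac{8}{3} e_{1} - \frac{1}{6} e_{2} - \frac{4}{3} e_{12}, r = -\frac{3}{2} e_{1} - 8 e_{2} + 2 e_{12}.
Distribute q over r term by term (generator squares from the signature, products reordered to ascending indices): (5)*r = -\frac{15}{2} e_{1} - 40 e_{2} + 10 e_{12}; (\frac{8}{3} e_{1})*r = 4 - \frac{16}{3} e_{2} - \frac{64}{3} e_{12}; (-\frac{1}{6} e_{2})*r = -\frac{4}{3} - \frac{1}{3} e_{1} - \frac{1}{4} e_{12}; (-\frac{4}{3} e_{12})*r = \frac{8}{3} - \frac{32}{3} e_{1} + 2 e_{2}.
Sum: \frac{16}{3} - \frac{37}{2} e_{1} - \frac{130}{3} e_{2} - \frac{139}{12} e_{12}; translating back through the correspondence:
Answer: \frac{16}{3} - \frac{37}{2}i - \frac{130}{3}j - \frac{139}{12}k


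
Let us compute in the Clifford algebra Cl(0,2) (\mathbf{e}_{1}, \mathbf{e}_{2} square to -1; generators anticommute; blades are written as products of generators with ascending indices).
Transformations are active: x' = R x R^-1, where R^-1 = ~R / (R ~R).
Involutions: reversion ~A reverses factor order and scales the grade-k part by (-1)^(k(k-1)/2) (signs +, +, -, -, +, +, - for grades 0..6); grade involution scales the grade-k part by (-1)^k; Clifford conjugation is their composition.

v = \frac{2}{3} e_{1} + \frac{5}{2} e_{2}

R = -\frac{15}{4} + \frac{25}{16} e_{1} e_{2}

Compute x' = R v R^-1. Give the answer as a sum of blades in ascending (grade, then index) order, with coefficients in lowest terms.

~R = -\frac{15}{4} - \frac{25}{16} e_{1} e_{2}, and R ~R = \frac{4225}{256}, so R^-1 = ~R / (\frac{4225}{256}).
R v = -\frac{205}{32} e_{1} - \frac{25}{3} e_{2}
Answer: \frac{1138}{507} e_{1} + \frac{435}{338} e_{2}


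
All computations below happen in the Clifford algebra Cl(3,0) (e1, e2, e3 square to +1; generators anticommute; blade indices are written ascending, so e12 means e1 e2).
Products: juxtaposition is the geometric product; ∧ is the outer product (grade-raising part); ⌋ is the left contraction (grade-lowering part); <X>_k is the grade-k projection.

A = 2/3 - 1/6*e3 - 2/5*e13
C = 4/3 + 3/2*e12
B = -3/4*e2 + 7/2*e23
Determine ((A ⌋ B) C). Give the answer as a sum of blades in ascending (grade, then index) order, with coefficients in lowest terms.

step 1: 1/12*e2 + 7/3*e23
step 2: -1/8*e1 + 1/9*e2 - 7/2*e13 + 28/9*e23
Answer: -1/8*e1 + 1/9*e2 - 7/2*e13 + 28/9*e23


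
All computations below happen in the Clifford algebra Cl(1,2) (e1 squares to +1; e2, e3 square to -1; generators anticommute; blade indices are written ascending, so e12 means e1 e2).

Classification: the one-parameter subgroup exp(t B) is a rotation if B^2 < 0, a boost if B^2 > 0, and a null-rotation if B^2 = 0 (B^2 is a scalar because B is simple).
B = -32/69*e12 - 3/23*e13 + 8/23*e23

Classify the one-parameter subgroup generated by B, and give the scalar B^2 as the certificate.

B^2 term by term: the squares give (-32/69)^2*(e12)^2 + (-3/23)^2*(e13)^2 + (8/23)^2*(e23)^2 = 1024/4761*(+1) + 9/529*(+1) + 64/529*(-1) = 1/9 (each basis 2-blade squares to minus the product of its generators' squares); cross terms between blades sharing an index anticommute and cancel. So B^2 = 1/9.
Answer: boost, certificate B^2 = 1/9. Because 1/9 is invariant under every versor sandwich, the classification follows from its sign alone.


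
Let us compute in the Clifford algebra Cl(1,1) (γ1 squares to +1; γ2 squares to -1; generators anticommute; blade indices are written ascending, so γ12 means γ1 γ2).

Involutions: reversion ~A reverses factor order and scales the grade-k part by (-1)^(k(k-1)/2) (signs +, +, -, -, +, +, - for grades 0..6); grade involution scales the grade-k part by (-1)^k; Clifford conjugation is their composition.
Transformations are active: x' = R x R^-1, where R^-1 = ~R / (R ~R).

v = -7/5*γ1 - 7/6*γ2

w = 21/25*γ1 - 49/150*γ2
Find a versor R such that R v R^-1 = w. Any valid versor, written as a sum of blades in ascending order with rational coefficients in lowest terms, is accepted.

Take R = v + w = -14/25*γ1 - 112/75*γ2. Because q(v) = q(w) = 539/900, conjugation by R sends v exactly to w.
Answer: -14/25*γ1 - 112/75*γ2


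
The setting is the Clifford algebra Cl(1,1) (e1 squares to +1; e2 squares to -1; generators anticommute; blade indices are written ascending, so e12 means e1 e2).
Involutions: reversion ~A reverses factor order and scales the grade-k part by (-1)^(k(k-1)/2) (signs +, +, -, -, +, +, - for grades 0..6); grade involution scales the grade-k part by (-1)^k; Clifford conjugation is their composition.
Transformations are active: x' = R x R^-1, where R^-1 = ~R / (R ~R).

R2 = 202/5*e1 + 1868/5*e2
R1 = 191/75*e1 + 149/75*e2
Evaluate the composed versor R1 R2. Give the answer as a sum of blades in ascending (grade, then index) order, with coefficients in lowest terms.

Distribute over the terms of R1 (each basis-blade product reordered to ascending indices, repeated generators contracted through their squares):
(191/75*e1) R2 = 38582/375 + 356788/375*e12
(149/75*e2) R2 = -278332/375 - 30098/375*e12
Summing the partial products and collecting blades:
Answer: -1918/3 + 65338/75*e12


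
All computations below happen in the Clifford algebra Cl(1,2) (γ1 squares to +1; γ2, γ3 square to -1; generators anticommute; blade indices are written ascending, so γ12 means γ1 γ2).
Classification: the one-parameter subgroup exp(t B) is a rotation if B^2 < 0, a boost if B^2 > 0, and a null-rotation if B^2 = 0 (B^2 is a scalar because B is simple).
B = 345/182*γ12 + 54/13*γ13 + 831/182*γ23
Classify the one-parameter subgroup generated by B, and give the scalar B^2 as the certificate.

B^2 term by term: the squares give (345/182)^2*(γ12)^2 + (54/13)^2*(γ13)^2 + (831/182)^2*(γ23)^2 = 119025/33124*(+1) + 2916/169*(+1) + 690561/33124*(-1) = 0 (each basis 2-blade squares to minus the product of its generators' squares); cross terms between blades sharing an index anticommute and cancel. So B^2 = 0.
Answer: null-rotation, certificate B^2 = 0. Key observation: B^2 = 0 is a conjugation invariant, so its sign decides the class regardless of the surface form of B.


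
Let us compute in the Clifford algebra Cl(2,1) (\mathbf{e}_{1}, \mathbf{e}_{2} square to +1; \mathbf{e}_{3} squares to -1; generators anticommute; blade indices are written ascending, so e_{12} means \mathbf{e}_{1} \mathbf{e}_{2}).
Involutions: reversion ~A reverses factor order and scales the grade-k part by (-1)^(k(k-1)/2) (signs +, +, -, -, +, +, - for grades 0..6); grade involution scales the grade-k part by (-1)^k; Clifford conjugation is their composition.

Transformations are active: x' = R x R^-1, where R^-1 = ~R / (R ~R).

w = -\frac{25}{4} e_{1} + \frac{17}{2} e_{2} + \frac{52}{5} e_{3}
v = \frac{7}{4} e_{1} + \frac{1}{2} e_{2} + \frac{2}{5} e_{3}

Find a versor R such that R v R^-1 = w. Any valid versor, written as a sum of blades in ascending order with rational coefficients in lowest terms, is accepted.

Reasoning: v^2 = w^2 = \frac{1261}{400} since conjugation preserves the quadratic form; R = v + w = -\frac{9}{2} e_{1} + 9 e_{2} + \frac{54}{5} e_{3} is then valid when invertible, keeping its own part and reversing (v - w)/2.
Answer: -\frac{9}{2} e_{1} + 9 e_{2} + \frac{54}{5} e_{3}


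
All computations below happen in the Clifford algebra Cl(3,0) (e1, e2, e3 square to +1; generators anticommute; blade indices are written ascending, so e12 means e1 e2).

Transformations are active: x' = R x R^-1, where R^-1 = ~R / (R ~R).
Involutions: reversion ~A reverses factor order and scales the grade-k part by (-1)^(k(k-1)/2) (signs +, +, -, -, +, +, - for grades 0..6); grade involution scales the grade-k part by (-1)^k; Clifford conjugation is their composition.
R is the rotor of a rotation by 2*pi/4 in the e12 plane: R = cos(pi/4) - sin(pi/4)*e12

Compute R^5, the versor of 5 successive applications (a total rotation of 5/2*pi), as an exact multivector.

Because a rotor carries half the rotation angle, composing 5 copies of this e12-plane rotor multiplies the phase: 5*(pi/4) = 5*pi/4, hence R^5 = cos(5*pi/4) - sin(5*pi/4)*e12.
cos(5*pi/4) = -sqrt(2)/2 and sin(5*pi/4) = -sqrt(2)/2, so R^5 = -sqrt(2)/2 + sqrt(2)/2*e12. The net rotation is 1/2*pi (after discarding 1 full turn, each of which contributes a factor -1 to the rotor); the rotor keeps the half-angle phase exactly.
Answer: -sqrt(2)/2 + sqrt(2)/2*e12


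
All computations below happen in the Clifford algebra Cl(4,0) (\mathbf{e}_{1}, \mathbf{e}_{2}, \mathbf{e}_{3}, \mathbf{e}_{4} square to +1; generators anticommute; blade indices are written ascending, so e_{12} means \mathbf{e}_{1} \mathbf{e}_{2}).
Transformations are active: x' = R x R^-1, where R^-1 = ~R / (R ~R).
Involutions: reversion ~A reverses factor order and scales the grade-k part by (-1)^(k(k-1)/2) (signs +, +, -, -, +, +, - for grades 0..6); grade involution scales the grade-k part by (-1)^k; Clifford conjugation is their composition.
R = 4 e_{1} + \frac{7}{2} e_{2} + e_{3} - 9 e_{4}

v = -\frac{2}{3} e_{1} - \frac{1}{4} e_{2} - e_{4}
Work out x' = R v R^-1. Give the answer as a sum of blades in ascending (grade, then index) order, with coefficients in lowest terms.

~R = 4 e_{1} + \frac{7}{2} e_{2} + e_{3} - 9 e_{4}, and R ~R = \frac{441}{4}, so R^-1 = ~R / (\frac{441}{4}).
R v = \frac{131}{24} + \frac{4}{3} e_{12} + \frac{2}{3} e_{13} - 10 e_{14} + \frac{1}{4} e_{23} - \frac{23}{4} e_{24} - e_{34}
Answer: \frac{1406}{1323} e_{1} + \frac{451}{756} e_{2} + \frac{131}{1323} e_{3} + \frac{16}{147} e_{4}


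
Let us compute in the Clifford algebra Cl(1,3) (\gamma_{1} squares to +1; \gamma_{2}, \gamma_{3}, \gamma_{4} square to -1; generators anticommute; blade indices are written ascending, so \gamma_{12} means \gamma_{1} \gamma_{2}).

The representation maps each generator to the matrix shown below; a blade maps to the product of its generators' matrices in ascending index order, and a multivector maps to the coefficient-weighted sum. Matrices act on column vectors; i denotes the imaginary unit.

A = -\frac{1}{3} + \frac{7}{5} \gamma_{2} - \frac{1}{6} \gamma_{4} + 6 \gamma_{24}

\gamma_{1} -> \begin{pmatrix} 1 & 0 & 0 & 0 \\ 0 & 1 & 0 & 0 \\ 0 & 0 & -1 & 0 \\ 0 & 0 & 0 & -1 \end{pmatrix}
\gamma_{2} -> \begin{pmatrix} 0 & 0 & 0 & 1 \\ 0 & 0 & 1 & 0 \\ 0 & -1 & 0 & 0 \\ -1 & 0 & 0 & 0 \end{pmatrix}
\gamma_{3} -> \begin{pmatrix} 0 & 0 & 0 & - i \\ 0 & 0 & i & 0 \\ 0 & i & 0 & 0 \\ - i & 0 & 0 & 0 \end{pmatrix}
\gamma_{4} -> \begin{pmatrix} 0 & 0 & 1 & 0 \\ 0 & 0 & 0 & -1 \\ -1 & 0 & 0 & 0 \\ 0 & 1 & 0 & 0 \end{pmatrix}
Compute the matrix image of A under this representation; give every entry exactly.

Bivector images (products of the table entries): rho(\gamma_{24}) = rho(\gamma_{2})rho(\gamma_{4}) = \begin{pmatrix} 0 & 1 & 0 & 0 \\ -1 & 0 & 0 & 0 \\ 0 & 0 & 0 & 1 \\ 0 & 0 & -1 & 0 \end{pmatrix}.
M = (-\frac{1}{3})*1 + (\frac{7}{5})*rho(\gamma_{2}) + (-\frac{1}{6})*rho(\gamma_{4}) + (6)*rho(\gamma_{24}), summed entrywise (1 is the identity matrix):
Answer: \begin{pmatrix} - \frac{1}{3} & 6 & - \frac{1}{6} & \frac{7}{5} \\ -6 & - \frac{1}{3} & \frac{7}{5} & \frac{1}{6} \\ \frac{1}{6} & - \frac{7}{5} & - \frac{1}{3} & 6 \\ - \frac{7}{5} & - \frac{1}{6} & -6 & - \frac{1}{3} \end{pmatrix}


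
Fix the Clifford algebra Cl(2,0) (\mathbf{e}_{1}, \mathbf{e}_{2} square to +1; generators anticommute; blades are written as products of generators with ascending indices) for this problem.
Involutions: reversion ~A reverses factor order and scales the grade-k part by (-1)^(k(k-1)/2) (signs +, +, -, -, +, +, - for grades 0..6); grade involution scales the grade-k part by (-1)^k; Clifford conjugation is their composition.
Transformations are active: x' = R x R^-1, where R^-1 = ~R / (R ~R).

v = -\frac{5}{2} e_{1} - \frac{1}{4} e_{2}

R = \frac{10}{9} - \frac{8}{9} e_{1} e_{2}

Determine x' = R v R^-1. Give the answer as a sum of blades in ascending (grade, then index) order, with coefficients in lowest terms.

~R = \frac{10}{9} + \frac{8}{9} e_{1} e_{2}, and R ~R = \frac{164}{81}, so R^-1 = ~R / (\frac{164}{81}).
R v = -\frac{23}{9} e_{1} - \frac{5}{2} e_{2}
Answer: -\frac{25}{82} e_{1} - \frac{409}{164} e_{2}


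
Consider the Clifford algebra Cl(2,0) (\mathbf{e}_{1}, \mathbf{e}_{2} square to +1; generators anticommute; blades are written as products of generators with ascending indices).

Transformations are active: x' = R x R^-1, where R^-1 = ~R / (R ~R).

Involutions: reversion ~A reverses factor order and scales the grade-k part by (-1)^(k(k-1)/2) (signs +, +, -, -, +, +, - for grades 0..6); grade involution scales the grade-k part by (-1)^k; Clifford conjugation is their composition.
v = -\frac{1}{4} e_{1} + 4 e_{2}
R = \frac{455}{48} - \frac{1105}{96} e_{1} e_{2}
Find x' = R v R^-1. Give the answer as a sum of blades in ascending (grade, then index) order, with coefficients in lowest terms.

~R = \frac{455}{48} + \frac{1105}{96} e_{1} e_{2}, and R ~R = \frac{2049125}{9216}, so R^-1 = ~R / (\frac{2049125}{9216}).
R v = -\frac{9295}{192} e_{1} + \frac{4485}{128} e_{2}
Answer: -\frac{7523}{1940} e_{1} - \frac{491}{485} e_{2}


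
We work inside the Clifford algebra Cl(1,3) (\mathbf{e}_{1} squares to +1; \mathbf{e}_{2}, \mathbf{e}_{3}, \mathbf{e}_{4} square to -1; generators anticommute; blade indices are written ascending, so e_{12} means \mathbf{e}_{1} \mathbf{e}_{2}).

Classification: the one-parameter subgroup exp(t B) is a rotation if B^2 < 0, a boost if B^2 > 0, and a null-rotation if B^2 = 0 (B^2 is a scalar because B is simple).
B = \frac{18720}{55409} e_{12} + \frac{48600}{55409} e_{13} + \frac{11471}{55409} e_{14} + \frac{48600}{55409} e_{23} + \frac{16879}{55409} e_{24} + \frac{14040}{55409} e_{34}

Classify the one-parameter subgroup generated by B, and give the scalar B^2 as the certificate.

B^2 term by term: the squares give (\frac{18720}{55409})^2*(e_{12})^2 + (\frac{48600}{55409})^2*(e_{13})^2 + (\frac{11471}{55409})^2*(e_{14})^2 + (\frac{48600}{55409})^2*(e_{23})^2 + (\frac{16879}{55409})^2*(e_{24})^2 + (\frac{14040}{55409})^2*(e_{34})^2 = \frac{350438400}{3070157281}*(+1) + \frac{2361960000}{3070157281}*(+1) + \frac{131583841}{3070157281}*(+1) + \frac{2361960000}{3070157281}*(-1) + \frac{284900641}{3070157281}*(-1) + \frac{197121600}{3070157281}*(-1) = 0 (each basis 2-blade squares to minus the product of its generators' squares); cross terms between blades sharing an index anticommute and cancel; the commuting (index-disjoint) pairs give grade-4 terms 2*c*c'*(blade product), which cancel blade by blade — e_{1234}: \frac{525657600}{3070157281} - \frac{1640638800}{3070157281} + \frac{1114981200}{3070157281} = 0 — confirming B is simple. So B^2 = 0.
Answer: null-rotation, certificate B^2 = 0. Why this suffices: the scalar 0 survives any versor conjugation, so its sign alone determines the class however B is presented.


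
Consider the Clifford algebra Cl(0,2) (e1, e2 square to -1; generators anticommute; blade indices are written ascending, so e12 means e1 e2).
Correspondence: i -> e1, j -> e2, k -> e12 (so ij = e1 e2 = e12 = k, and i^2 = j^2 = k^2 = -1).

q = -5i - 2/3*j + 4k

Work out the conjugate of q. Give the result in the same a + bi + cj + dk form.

In blades: q = -5*e1 - 2/3*e2 + 4*e12.
Conjugation here is Clifford conjugation: the scalar is fixed and the grade-1 and grade-2 blades all flip sign, giving 5*e1 + 2/3*e2 - 4*e12; translating back:
Answer: 5i + 2/3*j - 4k


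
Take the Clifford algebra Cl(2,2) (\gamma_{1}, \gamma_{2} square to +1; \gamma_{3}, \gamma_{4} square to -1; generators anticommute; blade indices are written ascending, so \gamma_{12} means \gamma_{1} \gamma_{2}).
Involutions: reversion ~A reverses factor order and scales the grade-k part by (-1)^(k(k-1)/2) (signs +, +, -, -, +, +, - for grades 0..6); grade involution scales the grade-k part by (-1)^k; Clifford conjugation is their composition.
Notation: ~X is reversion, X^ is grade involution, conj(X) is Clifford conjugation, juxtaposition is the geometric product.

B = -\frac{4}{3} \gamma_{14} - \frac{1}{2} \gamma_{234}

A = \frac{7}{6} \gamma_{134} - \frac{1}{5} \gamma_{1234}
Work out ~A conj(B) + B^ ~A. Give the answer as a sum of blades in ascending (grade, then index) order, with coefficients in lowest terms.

first term: -\frac{1}{10} \gamma_{1} + \frac{14}{9} \gamma_{3} - \frac{7}{12} \gamma_{12} - \frac{4}{15} \gamma_{23}
second term: -\frac{1}{10} \gamma_{1} - \frac{14}{9} \gamma_{3} - \frac{7}{12} \gamma_{12} + \frac{4}{15} \gamma_{23}
Answer: -\frac{1}{5} \gamma_{1} - \frac{7}{6} \gamma_{12}


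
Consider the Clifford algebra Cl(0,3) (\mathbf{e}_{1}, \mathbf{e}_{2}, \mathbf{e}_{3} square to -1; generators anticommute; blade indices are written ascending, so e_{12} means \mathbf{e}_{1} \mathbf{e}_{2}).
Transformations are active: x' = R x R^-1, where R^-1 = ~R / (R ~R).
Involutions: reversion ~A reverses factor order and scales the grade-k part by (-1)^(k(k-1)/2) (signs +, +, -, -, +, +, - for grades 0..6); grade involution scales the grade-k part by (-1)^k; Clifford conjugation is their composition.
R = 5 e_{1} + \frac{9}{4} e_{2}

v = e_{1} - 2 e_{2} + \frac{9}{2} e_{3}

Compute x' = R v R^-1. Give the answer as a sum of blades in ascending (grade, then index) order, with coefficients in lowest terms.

~R = 5 e_{1} + \frac{9}{4} e_{2}, and R ~R = -\frac{481}{16}, so R^-1 = ~R / (-\frac{481}{16}).
R v = -\frac{1}{2} - \frac{49}{4} e_{12} + \frac{45}{2} e_{13} + \frac{81}{8} e_{23}
Answer: -\frac{401}{481} e_{1} + \frac{998}{481} e_{2} - \frac{9}{2} e_{3}


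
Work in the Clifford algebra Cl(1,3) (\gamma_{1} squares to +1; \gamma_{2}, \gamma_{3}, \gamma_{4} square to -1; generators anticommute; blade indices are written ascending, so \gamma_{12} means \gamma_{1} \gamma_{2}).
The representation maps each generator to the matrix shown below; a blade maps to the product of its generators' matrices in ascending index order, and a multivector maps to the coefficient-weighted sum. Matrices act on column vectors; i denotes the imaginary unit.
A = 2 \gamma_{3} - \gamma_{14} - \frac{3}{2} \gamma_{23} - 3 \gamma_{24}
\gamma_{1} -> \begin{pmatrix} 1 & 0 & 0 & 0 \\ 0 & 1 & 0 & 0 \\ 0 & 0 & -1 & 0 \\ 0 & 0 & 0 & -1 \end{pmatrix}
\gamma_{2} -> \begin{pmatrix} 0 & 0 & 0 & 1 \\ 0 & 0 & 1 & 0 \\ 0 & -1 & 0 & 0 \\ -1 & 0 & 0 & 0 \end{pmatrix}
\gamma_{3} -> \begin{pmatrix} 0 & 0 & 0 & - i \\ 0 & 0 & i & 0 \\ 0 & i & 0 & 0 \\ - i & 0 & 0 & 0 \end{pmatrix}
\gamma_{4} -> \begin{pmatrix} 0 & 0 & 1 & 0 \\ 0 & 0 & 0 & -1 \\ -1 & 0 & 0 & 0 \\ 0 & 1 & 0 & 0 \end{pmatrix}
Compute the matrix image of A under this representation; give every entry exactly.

Bivector images (products of the table entries): rho(\gamma_{14}) = rho(\gamma_{1})rho(\gamma_{4}) = \begin{pmatrix} 0 & 0 & 1 & 0 \\ 0 & 0 & 0 & -1 \\ 1 & 0 & 0 & 0 \\ 0 & -1 & 0 & 0 \end{pmatrix}; rho(\gamma_{23}) = rho(\gamma_{2})rho(\gamma_{3}) = \begin{pmatrix} - i & 0 & 0 & 0 \\ 0 & i & 0 & 0 \\ 0 & 0 & - i & 0 \\ 0 & 0 & 0 & i \end{pmatrix}; rho(\gamma_{24}) = rho(\gamma_{2})rho(\gamma_{4}) = \begin{pmatrix} 0 & 1 & 0 & 0 \\ -1 & 0 & 0 & 0 \\ 0 & 0 & 0 & 1 \\ 0 & 0 & -1 & 0 \end{pmatrix}.
M = (2)*rho(\gamma_{3}) + (-1)*rho(\gamma_{14}) + (-\frac{3}{2})*rho(\gamma_{23}) + (-3)*rho(\gamma_{24}), summed entrywise:
Answer: \begin{pmatrix} \frac{3 i}{2} & -3 & -1 & - 2 i \\ 3 & - \frac{3 i}{2} & 2 i & 1 \\ -1 & 2 i & \frac{3 i}{2} & -3 \\ - 2 i & 1 & 3 & - \frac{3 i}{2} \end{pmatrix}


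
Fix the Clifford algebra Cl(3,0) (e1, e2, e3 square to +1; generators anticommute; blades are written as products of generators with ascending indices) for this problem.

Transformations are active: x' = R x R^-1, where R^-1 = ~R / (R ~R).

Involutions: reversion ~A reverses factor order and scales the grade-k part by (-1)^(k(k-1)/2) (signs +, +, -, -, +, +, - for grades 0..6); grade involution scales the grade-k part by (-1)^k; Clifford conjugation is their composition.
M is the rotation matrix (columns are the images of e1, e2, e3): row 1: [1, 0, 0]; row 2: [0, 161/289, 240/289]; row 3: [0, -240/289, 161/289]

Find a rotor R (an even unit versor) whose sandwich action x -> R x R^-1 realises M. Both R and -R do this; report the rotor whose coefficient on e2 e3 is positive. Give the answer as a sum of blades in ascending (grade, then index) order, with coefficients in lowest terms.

Method: write R = a + b12*e1 e2 + b13*e1 e3 + b23*e2 e3 with a^2 + b12^2 + b13^2 + b23^2 = 1 (so R^-1 = ~R). Expanding the columns R e_j ~R gives tr M = 4a^2 - 1 and, from the antisymmetric part, M21 - M12 = -4a*b12, M13 - M31 = 4a*b13, M32 - M23 = -4a*b23.
Here tr M = 611/289, so a^2 = (1 + tr M)/4 = 225/289 and a = ±15/17. Taking a = 15/17: M21 - M12 = 0, M13 - M31 = 0, M32 - M23 = -480/289, giving b12 = 0, b13 = 0, b23 = 8/17, i.e. R = 15/17 + 8/17*e2 e3.
Its e2 e3 coefficient is already positive.
Answer: 15/17 + 8/17*e2 e3. Note: both R and -R realise this M (trace 611/289); the covering map identifies them, and the e2 e3-coefficient sign is the tie-breaker.


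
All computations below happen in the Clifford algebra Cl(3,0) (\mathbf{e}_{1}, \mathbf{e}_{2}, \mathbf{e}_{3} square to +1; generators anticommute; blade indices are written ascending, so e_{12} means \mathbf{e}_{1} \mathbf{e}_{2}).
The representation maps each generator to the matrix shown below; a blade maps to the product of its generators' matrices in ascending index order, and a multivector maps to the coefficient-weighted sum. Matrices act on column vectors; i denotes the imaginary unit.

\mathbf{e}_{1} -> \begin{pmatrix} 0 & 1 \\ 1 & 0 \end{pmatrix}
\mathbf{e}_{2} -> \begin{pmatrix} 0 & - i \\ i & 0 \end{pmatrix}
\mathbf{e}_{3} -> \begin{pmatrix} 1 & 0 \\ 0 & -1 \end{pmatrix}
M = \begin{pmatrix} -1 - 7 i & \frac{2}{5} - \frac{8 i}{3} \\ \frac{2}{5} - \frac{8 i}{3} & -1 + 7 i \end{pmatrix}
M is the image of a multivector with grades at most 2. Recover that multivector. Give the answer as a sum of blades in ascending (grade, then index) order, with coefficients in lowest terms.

Method: 1, rho(e_{1}), rho(e_{2}), rho(e_{3}) form a trace-orthogonal basis of the 2x2 complex matrices (tr(X Y) = 2 if X = Y, else 0), so M = m0*1 + m1*rho(e_{1}) + m2*rho(e_{2}) + m3*rho(e_{3}) with m0 = tr(M)/2 = -1, m1 = tr(M rho(e_{1}))/2 = \frac{2}{5} - \frac{8 i}{3}, m2 = tr(M rho(e_{2}))/2 = 0, m3 = tr(M rho(e_{3}))/2 = - 7 i.
Multiplying table entries, the bivector images are rho(e_{12}) = i*rho(e_{3}), rho(e_{13}) = -i*rho(e_{2}), rho(e_{23}) = i*rho(e_{1}); with real blade coefficients the real parts of m0..m3 are the coefficients of 1, e_{1}, e_{2}, e_{3} and the imaginary parts give the bivectors (e_{23}: Im m1, e_{13}: -Im m2, e_{12}: Im m3).
Answer: -1 + \frac{2}{5} e_{1} - 7 e_{12} - \frac{8}{3} e_{23}


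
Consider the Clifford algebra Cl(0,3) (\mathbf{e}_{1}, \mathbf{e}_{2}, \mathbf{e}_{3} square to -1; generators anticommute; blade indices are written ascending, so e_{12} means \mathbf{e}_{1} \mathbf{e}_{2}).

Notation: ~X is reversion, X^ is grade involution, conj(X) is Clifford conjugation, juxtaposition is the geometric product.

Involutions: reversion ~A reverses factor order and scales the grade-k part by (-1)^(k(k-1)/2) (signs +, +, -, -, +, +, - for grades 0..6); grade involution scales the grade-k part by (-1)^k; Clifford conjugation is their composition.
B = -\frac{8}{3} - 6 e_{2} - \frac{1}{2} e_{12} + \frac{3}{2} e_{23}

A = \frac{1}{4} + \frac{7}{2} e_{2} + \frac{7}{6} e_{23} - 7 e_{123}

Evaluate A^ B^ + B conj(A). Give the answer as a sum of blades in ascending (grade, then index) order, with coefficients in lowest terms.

first term: \frac{223}{12} - \frac{35}{4} e_{1} + \frac{65}{6} e_{2} + \frac{63}{4} e_{3} - \frac{1}{8} e_{12} + \frac{497}{12} e_{13} - \frac{197}{72} e_{23} - \frac{56}{3} e_{123}
second term: -\frac{239}{12} + \frac{35}{4} e_{1} + \frac{47}{6} e_{2} - \frac{63}{4} e_{3} - \frac{1}{8} e_{12} + \frac{497}{12} e_{13} + \frac{251}{72} e_{23} + \frac{56}{3} e_{123}
Answer: -\frac{4}{3} + \frac{56}{3} e_{2} - \frac{1}{4} e_{12} + \frac{497}{6} e_{13} + \frac{3}{4} e_{23}


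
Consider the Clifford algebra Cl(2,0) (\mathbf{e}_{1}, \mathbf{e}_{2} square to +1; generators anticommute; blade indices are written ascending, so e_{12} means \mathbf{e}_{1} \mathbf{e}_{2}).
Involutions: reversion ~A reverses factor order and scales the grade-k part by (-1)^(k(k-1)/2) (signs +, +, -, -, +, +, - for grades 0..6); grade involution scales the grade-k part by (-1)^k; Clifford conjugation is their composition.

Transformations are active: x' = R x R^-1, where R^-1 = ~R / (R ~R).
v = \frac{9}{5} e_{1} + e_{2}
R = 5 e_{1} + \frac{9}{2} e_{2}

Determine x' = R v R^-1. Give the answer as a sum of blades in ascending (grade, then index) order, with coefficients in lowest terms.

~R = 5 e_{1} + \frac{9}{2} e_{2}, and R ~R = \frac{181}{4}, so R^-1 = ~R / (\frac{181}{4}).
R v = \frac{27}{2} - \frac{31}{10} e_{12}
Answer: \frac{1071}{905} e_{1} + \frac{305}{181} e_{2}


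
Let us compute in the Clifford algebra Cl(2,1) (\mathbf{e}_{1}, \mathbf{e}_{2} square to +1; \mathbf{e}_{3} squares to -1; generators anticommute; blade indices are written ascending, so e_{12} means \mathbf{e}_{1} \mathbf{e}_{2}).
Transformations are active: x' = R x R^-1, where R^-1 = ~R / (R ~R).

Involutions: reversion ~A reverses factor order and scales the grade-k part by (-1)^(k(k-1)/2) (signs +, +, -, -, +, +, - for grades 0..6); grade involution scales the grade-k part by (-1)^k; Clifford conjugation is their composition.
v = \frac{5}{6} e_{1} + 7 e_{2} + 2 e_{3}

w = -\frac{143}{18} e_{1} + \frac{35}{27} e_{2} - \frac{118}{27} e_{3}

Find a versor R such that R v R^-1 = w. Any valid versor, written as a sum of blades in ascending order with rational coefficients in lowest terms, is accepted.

Here q(v) = q(w) = \frac{1645}{36}; the classical choice R = v + w = -\frac{64}{9} e_{1} + \frac{224}{27} e_{2} - \frac{64}{27} e_{3} then realises v -> w under the sandwich.
Answer: -\frac{64}{9} e_{1} + \frac{224}{27} e_{2} - \frac{64}{27} e_{3}


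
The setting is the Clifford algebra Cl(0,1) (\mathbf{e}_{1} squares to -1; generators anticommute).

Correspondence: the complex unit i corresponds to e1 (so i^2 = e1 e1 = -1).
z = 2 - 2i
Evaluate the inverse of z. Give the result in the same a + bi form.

In blades: z = 2 - 2 e_{1}.
With qbar = 2 + 2 e_{1} (scalar fixed, mapped units negated), z qbar = 8 (the sum of squared coefficients), so z^-1 = qbar / (8) = \frac{1}{4} + \frac{1}{4} e_{1}; translating back:
Answer: \frac{1}{4} + \frac{1}{4}i


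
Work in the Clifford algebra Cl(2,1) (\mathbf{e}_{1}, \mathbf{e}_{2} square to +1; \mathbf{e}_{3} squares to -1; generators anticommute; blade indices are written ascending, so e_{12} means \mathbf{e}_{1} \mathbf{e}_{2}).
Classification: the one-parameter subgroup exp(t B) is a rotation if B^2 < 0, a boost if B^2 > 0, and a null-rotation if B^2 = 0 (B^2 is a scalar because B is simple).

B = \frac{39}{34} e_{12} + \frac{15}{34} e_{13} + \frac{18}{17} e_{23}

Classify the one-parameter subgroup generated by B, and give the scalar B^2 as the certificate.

B^2 term by term: the squares give (\frac{39}{34})^2*(e_{12})^2 + (\frac{15}{34})^2*(e_{13})^2 + (\frac{18}{17})^2*(e_{23})^2 = \frac{1521}{1156}*(-1) + \frac{225}{1156}*(+1) + \frac{324}{289}*(+1) = 0 (each basis 2-blade squares to minus the product of its generators' squares); cross terms between blades sharing an index anticommute and cancel. So B^2 = 0.
Answer: null-rotation, certificate B^2 = 0. Check the certificate: B^2 = 0, and that sign is decisive whatever form B takes.


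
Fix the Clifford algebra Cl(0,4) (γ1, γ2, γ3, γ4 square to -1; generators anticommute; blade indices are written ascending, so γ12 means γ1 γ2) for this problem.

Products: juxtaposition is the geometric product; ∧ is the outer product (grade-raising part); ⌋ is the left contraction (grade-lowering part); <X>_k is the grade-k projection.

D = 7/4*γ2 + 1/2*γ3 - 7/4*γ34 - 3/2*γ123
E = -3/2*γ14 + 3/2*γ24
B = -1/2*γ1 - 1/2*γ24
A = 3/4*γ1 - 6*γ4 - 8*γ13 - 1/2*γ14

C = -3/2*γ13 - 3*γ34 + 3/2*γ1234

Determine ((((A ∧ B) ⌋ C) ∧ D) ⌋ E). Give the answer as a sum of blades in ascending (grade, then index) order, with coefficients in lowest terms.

step 1: -3*γ14 - 3/8*γ124 - 4*γ1234
step 2: -6 + 9/16*γ3 + 9/2*γ23
step 3: -21/2*γ2 - 3*γ3 - 63/64*γ23 + 21/2*γ34 + 9*γ123
step 4: 63/4*γ4
Answer: 63/4*γ4


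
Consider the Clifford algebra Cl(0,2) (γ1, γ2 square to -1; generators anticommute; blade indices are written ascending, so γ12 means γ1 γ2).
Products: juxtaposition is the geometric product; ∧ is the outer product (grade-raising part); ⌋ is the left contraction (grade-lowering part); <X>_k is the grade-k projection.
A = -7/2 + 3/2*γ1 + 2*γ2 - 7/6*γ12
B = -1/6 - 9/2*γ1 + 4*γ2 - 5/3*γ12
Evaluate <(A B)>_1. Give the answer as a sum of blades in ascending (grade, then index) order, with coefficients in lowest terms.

step 1: -47/18 + 101/6*γ1 - 79/12*γ2 + 757/36*γ12
step 2: 101/6*γ1 - 79/12*γ2
Answer: 101/6*γ1 - 79/12*γ2


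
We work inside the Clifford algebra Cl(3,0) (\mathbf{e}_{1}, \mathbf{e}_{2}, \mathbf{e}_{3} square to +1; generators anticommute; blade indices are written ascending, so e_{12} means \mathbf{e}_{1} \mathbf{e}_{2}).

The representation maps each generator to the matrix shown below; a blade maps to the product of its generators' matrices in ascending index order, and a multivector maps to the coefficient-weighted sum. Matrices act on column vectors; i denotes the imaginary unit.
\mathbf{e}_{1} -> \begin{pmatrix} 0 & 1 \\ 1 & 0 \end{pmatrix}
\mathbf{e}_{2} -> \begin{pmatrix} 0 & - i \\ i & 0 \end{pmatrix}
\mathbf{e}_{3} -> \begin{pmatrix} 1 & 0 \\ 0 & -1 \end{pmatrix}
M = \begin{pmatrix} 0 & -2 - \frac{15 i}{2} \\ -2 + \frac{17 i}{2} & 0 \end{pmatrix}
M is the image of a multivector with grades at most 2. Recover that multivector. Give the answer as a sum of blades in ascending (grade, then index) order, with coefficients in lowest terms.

Method: 1, rho(e_{1}), rho(e_{2}), rho(e_{3}) form a trace-orthogonal basis of the 2x2 complex matrices (tr(X Y) = 2 if X = Y, else 0), so M = m0*1 + m1*rho(e_{1}) + m2*rho(e_{2}) + m3*rho(e_{3}) with m0 = tr(M)/2 = 0, m1 = tr(M rho(e_{1}))/2 = -2 + \frac{i}{2}, m2 = tr(M rho(e_{2}))/2 = 8, m3 = tr(M rho(e_{3}))/2 = 0.
Multiplying table entries, the bivector images are rho(e_{12}) = i*rho(e_{3}), rho(e_{13}) = -i*rho(e_{2}), rho(e_{23}) = i*rho(e_{1}); with real blade coefficients the real parts of m0..m3 are the coefficients of 1, e_{1}, e_{2}, e_{3} and the imaginary parts give the bivectors (e_{23}: Im m1, e_{13}: -Im m2, e_{12}: Im m3).
Answer: -2 e_{1} + 8 e_{2} + \frac{1}{2} e_{23}


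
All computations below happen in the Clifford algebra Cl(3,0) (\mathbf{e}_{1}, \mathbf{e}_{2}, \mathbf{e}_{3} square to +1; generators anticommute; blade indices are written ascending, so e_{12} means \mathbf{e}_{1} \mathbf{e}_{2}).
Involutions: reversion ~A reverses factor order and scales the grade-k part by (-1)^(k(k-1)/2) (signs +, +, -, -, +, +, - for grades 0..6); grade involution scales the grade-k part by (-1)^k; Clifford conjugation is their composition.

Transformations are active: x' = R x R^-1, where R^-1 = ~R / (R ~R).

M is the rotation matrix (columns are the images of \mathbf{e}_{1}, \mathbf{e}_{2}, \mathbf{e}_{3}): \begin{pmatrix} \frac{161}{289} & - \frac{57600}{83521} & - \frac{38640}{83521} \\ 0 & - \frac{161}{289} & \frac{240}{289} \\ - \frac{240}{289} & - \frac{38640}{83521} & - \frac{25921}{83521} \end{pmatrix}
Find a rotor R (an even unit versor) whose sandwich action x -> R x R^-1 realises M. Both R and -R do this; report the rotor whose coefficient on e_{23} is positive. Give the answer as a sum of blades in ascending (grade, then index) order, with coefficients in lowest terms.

Method: write R = a + b12*e_{12} + b13*e_{13} + b23*e_{23} with a^2 + b12^2 + b13^2 + b23^2 = 1 (so R^-1 = ~R). Expanding the columns R e_j ~R gives tr M = 4a^2 - 1 and, from the antisymmetric part, M21 - M12 = -4a*b12, M13 - M31 = 4a*b13, M32 - M23 = -4a*b23.
Here tr M = -\frac{25921}{83521}, so a^2 = (1 + tr M)/4 = \frac{14400}{83521} and a = ±\frac{120}{289}. Taking a = \frac{120}{289}: M21 - M12 = \frac{57600}{83521}, M13 - M31 = \frac{30720}{83521}, M32 - M23 = -\frac{108000}{83521}, giving b12 = -\frac{120}{289}, b13 = \frac{64}{289}, b23 = \frac{225}{289}, i.e. R = \frac{120}{289} - \frac{120}{289} e_{12} + \frac{64}{289} e_{13} + \frac{225}{289} e_{23}.
Its e_{23} coefficient is already positive.
Answer: \frac{120}{289} - \frac{120}{289} e_{12} + \frac{64}{289} e_{13} + \frac{225}{289} e_{23}. Why the constraint matters: R and -R act identically through the sandwich — M has trace -\frac{25921}{83521} either way — so only the sign condition on e_{23} picks one of the two preimages.


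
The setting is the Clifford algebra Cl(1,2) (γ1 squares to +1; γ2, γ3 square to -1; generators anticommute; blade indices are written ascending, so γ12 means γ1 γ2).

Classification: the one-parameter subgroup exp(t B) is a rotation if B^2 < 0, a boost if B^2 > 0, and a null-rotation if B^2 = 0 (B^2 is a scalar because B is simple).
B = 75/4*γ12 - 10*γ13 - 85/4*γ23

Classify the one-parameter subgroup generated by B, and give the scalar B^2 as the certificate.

B^2 term by term: the squares give (75/4)^2*(γ12)^2 + (-10)^2*(γ13)^2 + (-85/4)^2*(γ23)^2 = 5625/16*(+1) + 100*(+1) + 7225/16*(-1) = 0 (each basis 2-blade squares to minus the product of its generators' squares); cross terms between blades sharing an index anticommute and cancel. So B^2 = 0.
Answer: null-rotation, certificate B^2 = 0. No conjugation can change B^2 = 0; the sign gives the class.


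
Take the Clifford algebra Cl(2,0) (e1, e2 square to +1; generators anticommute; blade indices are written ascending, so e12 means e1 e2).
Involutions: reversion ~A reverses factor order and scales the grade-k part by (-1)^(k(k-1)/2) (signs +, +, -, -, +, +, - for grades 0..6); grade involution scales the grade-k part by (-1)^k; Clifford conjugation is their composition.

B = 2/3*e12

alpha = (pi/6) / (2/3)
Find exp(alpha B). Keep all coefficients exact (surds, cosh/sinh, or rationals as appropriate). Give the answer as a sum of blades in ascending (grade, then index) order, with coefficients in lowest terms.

B^2 = (2/3)^2*(e12)^2 = 4/9*(-1) = -4/9 (a basis 2-blade squares to minus the product of its generators' squares).
B^2 = -4/9 — B^2 < 0, so the exponential closes trigonometrically: l = 2/3, alpha*l = pi/6, so exp(alpha B) = cos(pi/6) + (sin(pi/6)/(2/3))*B = sqrt(3)/2 + (3/4)*B.
Answer: sqrt(3)/2 + 1/2*e12


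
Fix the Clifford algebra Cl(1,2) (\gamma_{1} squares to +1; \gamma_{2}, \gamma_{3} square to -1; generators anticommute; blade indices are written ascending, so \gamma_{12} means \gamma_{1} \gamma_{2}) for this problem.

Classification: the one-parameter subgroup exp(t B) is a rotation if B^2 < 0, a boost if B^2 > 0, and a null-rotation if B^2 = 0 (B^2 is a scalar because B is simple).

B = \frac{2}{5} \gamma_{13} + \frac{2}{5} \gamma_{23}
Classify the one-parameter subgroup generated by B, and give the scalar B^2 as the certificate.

B^2 term by term: the squares give (\frac{2}{5})^2*(\gamma_{13})^2 + (\frac{2}{5})^2*(\gamma_{23})^2 = \frac{4}{25}*(+1) + \frac{4}{25}*(-1) = 0 (each basis 2-blade squares to minus the product of its generators' squares); cross terms between blades sharing an index anticommute and cancel. So B^2 = 0.
Answer: null-rotation, certificate B^2 = 0. Why this suffices: the scalar 0 survives any versor conjugation, so its sign alone determines the class however B is presented.


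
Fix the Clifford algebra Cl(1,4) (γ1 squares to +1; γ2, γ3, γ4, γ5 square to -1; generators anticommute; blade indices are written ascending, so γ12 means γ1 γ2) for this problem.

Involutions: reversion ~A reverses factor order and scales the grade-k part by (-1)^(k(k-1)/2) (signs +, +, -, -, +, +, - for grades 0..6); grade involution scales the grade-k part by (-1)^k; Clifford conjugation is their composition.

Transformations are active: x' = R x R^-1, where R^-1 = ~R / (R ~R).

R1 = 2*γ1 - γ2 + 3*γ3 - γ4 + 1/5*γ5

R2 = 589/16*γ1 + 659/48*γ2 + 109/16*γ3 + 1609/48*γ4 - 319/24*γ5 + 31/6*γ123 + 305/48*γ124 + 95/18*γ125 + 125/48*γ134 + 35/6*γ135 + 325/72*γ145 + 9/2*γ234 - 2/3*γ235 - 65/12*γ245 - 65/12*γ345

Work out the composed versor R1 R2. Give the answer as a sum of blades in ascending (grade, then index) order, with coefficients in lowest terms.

Distribute over the terms of R1 (each basis-blade product reordered to ascending indices, repeated generators contracted through their squares):
(2*γ1) R2 = 589/8 + 659/24*γ12 + 109/8*γ13 + 1609/24*γ14 - 319/12*γ15 + 31/3*γ23 + 305/24*γ24 + 95/9*γ25 + 125/24*γ34 + 35/3*γ35 + 325/36*γ45 + 9*γ1234 - 4/3*γ1235 - 65/6*γ1245 - 65/6*γ1345
(-γ2) R2 = 659/48 + 589/16*γ12 - 31/6*γ13 - 305/48*γ14 - 95/18*γ15 - 109/16*γ23 - 1609/48*γ24 + 319/24*γ25 + 9/2*γ34 - 2/3*γ35 - 65/12*γ45 + 125/48*γ1234 + 35/6*γ1235 + 325/72*γ1245 + 65/12*γ2345
(3*γ3) R2 = -327/16 - 31/2*γ12 - 1767/16*γ13 + 125/16*γ14 + 35/2*γ15 - 659/16*γ23 + 27/2*γ24 - 2*γ25 + 1609/16*γ34 - 319/8*γ35 + 65/4*γ45 + 305/16*γ1234 + 95/6*γ1235 - 325/24*γ1345 + 65/4*γ2345
(-γ4) R2 = 1609/48 + 305/48*γ12 + 125/48*γ13 + 589/16*γ14 - 325/72*γ15 + 9/2*γ23 + 659/48*γ24 + 65/12*γ25 + 109/16*γ34 + 65/12*γ35 + 319/24*γ45 + 31/6*γ1234 - 95/18*γ1245 - 35/6*γ1345 + 2/3*γ2345
(1/5*γ5) R2 = 319/120 - 19/18*γ12 - 7/6*γ13 - 65/72*γ14 - 589/80*γ15 + 2/15*γ23 + 13/12*γ24 - 659/240*γ25 + 13/12*γ34 - 109/80*γ35 - 1609/240*γ45 - 31/30*γ1235 - 61/48*γ1245 - 25/48*γ1345 - 9/10*γ2345
Summing the partial products and collecting blades:
Answer: 24743/240 + 3893/72*γ12 - 2413/24*γ13 + 15035/144*γ14 - 2099/80*γ15 - 991/30*γ23 + 15/2*γ24 + 17653/720*γ25 + 709/6*γ34 - 5957/240*γ35 + 19043/720*γ45 + 215/6*γ1234 + 193/10*γ1235 - 1853/144*γ1245 - 1475/48*γ1345 + 643/30*γ2345


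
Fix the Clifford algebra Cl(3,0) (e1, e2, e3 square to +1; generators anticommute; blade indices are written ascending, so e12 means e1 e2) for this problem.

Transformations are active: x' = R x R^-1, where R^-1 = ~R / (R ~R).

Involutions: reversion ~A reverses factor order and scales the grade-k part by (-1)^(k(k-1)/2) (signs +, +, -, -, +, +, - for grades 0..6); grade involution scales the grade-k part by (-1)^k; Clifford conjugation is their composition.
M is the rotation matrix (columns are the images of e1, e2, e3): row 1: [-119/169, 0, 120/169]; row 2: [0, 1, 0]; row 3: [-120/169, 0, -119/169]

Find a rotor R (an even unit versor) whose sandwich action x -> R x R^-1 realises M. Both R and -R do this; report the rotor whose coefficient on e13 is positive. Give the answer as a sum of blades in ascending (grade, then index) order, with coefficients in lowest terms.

Method: write R = a + b12*e12 + b13*e13 + b23*e23 with a^2 + b12^2 + b13^2 + b23^2 = 1 (so R^-1 = ~R). Expanding the columns R e_j ~R gives tr M = 4a^2 - 1 and, from the antisymmetric part, M21 - M12 = -4a*b12, M13 - M31 = 4a*b13, M32 - M23 = -4a*b23.
Here tr M = -69/169, so a^2 = (1 + tr M)/4 = 25/169 and a = ±5/13. Taking a = 5/13: M21 - M12 = 0, M13 - M31 = 240/169, M32 - M23 = 0, giving b12 = 0, b13 = 12/13, b23 = 0, i.e. R = 5/13 + 12/13*e13.
Its e13 coefficient is already positive.
Answer: 5/13 + 12/13*e13. Key observation: the double cover Spin(3) -> SO(3) sends R and -R to the same matrix (trace -69/169 here), so the stated sign of the e13 coefficient is what selects one sheet.


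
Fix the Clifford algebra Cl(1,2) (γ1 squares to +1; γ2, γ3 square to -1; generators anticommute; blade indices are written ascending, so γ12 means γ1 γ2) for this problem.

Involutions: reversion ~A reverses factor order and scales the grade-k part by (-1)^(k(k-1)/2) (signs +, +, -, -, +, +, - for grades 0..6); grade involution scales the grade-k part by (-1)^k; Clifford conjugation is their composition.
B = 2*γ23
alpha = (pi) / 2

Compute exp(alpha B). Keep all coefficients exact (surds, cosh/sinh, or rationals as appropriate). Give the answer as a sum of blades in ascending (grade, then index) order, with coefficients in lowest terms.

B^2 = (2)^2*(γ23)^2 = 4*(-1) = -4 (a basis 2-blade squares to minus the product of its generators' squares).
B^2 = -4 — the series telescopes trigonometrically here: l = 2, alpha*l = pi, so exp(alpha B) = cos(pi) + (sin(pi)/2)*B = -1 + (0)*B.
Answer: -1
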